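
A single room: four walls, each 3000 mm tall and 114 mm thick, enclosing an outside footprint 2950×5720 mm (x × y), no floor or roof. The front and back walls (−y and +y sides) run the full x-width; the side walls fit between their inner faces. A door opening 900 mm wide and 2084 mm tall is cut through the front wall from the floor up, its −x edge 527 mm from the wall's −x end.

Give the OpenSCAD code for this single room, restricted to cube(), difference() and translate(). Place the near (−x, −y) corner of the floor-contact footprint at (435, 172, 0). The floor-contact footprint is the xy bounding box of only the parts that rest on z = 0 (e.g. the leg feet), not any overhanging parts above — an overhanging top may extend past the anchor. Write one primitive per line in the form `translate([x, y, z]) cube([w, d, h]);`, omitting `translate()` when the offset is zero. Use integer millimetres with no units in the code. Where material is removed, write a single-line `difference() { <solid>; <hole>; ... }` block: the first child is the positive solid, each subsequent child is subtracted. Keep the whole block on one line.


difference() { translate([435, 172, 0]) cube([2950, 114, 3000]); translate([962, 172, 0]) cube([900, 114, 2084]); }
translate([435, 5778, 0]) cube([2950, 114, 3000]);
translate([435, 286, 0]) cube([114, 5492, 3000]);
translate([3271, 286, 0]) cube([114, 5492, 3000]);


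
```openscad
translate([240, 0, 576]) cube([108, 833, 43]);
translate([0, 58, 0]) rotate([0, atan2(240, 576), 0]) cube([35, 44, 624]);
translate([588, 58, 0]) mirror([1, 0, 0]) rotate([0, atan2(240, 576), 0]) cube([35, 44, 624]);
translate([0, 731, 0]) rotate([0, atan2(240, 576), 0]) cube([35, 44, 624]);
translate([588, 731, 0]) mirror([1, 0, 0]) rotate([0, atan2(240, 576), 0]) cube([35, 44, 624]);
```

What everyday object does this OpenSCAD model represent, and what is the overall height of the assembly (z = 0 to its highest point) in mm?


A sawhorse. The overall height is 619 mm.

A beam across two mirrored pairs of raked legs — a sawhorse. The beam's underside is at z = 576 (matching the legs' vertical rise in atan2(240, 576)) and the beam is 43 mm tall, so its top is at 576 + 43 = 619 mm. The raked legs top out at the beam's underside, so that is the highest point.


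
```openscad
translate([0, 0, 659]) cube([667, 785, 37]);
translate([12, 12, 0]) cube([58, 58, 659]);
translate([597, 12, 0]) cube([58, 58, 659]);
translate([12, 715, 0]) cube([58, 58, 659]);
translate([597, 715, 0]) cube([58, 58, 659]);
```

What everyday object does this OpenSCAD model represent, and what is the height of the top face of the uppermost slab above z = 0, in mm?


A table. The table height is 696 mm.

A 667×785×37 slab sits at z = 659 on four 58 mm square posts — a table. The top surface is at 659 + 37 = 696 mm.


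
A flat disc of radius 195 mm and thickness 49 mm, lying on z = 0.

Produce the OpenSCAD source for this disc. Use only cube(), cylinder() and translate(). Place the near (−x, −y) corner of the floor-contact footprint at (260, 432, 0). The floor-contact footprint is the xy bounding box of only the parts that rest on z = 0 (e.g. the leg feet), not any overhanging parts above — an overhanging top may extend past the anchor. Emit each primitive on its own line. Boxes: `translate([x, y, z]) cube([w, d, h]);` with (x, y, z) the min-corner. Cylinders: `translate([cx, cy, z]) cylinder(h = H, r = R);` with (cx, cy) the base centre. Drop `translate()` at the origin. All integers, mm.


translate([455, 627, 0]) cylinder(h = 49, r = 195);


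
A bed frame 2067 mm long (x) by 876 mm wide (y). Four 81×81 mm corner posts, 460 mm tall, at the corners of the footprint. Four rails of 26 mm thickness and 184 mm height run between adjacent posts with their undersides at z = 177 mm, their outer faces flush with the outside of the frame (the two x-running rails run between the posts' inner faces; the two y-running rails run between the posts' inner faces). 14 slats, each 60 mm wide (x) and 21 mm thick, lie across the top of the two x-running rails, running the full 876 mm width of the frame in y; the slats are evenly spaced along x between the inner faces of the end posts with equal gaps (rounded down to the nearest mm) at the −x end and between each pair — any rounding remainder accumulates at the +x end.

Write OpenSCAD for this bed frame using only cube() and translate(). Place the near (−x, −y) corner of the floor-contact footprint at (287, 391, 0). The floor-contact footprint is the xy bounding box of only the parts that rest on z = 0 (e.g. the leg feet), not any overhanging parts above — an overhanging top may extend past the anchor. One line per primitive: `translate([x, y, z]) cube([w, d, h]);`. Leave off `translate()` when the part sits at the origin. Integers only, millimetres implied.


translate([287, 391, 0]) cube([81, 81, 460]);
translate([287, 1186, 0]) cube([81, 81, 460]);
translate([2273, 391, 0]) cube([81, 81, 460]);
translate([2273, 1186, 0]) cube([81, 81, 460]);
translate([368, 391, 177]) cube([1905, 26, 184]);
translate([368, 1241, 177]) cube([1905, 26, 184]);
translate([287, 472, 177]) cube([26, 714, 184]);
translate([2328, 472, 177]) cube([26, 714, 184]);
translate([439, 391, 361]) cube([60, 876, 21]);
translate([570, 391, 361]) cube([60, 876, 21]);
translate([701, 391, 361]) cube([60, 876, 21]);
translate([832, 391, 361]) cube([60, 876, 21]);
translate([963, 391, 361]) cube([60, 876, 21]);
translate([1094, 391, 361]) cube([60, 876, 21]);
translate([1225, 391, 361]) cube([60, 876, 21]);
translate([1356, 391, 361]) cube([60, 876, 21]);
translate([1487, 391, 361]) cube([60, 876, 21]);
translate([1618, 391, 361]) cube([60, 876, 21]);
translate([1749, 391, 361]) cube([60, 876, 21]);
translate([1880, 391, 361]) cube([60, 876, 21]);
translate([2011, 391, 361]) cube([60, 876, 21]);
translate([2142, 391, 361]) cube([60, 876, 21]);


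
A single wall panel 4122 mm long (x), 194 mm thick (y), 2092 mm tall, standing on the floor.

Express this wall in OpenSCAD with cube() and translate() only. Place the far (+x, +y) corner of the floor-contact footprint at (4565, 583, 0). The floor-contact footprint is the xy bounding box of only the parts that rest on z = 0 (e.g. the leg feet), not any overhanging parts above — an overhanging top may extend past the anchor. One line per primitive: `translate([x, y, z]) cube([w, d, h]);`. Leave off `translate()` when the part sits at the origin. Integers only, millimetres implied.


translate([443, 389, 0]) cube([4122, 194, 2092]);


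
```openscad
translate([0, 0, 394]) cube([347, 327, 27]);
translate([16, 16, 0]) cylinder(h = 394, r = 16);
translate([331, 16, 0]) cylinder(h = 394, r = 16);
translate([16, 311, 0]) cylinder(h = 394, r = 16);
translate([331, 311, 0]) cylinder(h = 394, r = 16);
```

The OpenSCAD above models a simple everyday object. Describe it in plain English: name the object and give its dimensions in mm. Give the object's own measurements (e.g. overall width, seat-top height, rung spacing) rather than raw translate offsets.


A four-legged stool. The seat is a 347×327×27 mm slab whose top surface is at z = 421 mm; four round legs, each 32 mm in diameter, run from the floor (z = 0) to the underside of the seat, each leg's axis is inset half a diameter from the nearest pair of seat edges (so the leg's bounding box is flush with the corner).


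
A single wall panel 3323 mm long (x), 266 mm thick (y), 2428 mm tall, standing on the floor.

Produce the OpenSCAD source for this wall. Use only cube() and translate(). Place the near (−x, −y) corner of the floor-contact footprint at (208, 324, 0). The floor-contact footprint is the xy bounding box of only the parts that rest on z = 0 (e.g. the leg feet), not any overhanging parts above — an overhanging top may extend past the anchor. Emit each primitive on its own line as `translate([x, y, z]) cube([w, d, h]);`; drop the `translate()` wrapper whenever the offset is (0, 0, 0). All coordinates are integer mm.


translate([208, 324, 0]) cube([3323, 266, 2428]);


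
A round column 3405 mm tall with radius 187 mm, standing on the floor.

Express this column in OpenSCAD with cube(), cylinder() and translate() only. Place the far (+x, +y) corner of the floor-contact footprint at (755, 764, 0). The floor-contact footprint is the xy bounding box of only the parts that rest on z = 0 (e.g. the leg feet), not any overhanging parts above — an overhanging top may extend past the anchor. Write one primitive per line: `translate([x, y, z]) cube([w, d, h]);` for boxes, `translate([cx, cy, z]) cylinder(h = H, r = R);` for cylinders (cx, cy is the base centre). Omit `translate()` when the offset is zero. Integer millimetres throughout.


translate([568, 577, 0]) cylinder(h = 3405, r = 187);


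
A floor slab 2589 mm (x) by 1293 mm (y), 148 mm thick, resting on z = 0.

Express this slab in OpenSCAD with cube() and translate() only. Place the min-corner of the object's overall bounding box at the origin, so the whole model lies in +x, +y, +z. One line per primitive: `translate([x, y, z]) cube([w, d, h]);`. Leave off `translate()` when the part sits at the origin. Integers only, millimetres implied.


cube([2589, 1293, 148]);


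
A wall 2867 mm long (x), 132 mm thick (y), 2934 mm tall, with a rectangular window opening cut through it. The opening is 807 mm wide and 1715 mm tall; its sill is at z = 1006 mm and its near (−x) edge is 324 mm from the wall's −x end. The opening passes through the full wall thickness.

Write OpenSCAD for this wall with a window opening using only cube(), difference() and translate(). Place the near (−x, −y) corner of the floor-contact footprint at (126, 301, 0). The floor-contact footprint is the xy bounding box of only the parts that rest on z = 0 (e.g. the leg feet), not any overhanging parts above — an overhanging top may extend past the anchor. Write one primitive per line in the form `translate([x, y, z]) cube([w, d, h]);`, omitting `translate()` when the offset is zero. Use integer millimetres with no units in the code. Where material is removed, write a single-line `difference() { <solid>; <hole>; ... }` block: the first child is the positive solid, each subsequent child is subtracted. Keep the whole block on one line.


difference() { translate([126, 301, 0]) cube([2867, 132, 2934]); translate([450, 301, 1006]) cube([807, 132, 1715]); }


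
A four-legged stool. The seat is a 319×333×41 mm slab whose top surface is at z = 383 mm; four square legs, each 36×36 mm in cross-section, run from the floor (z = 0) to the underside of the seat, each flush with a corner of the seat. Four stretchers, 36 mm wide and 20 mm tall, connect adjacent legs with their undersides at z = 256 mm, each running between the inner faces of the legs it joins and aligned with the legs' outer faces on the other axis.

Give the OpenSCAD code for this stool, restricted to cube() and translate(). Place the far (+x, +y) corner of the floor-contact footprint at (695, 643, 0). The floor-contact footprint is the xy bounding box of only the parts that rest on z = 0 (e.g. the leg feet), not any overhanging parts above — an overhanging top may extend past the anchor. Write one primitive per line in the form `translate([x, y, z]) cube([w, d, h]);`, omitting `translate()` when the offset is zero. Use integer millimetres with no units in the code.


translate([376, 310, 342]) cube([319, 333, 41]);
translate([376, 310, 0]) cube([36, 36, 342]);
translate([659, 310, 0]) cube([36, 36, 342]);
translate([376, 607, 0]) cube([36, 36, 342]);
translate([659, 607, 0]) cube([36, 36, 342]);
translate([412, 310, 256]) cube([247, 36, 20]);
translate([412, 607, 256]) cube([247, 36, 20]);
translate([376, 346, 256]) cube([36, 261, 20]);
translate([659, 346, 256]) cube([36, 261, 20]);


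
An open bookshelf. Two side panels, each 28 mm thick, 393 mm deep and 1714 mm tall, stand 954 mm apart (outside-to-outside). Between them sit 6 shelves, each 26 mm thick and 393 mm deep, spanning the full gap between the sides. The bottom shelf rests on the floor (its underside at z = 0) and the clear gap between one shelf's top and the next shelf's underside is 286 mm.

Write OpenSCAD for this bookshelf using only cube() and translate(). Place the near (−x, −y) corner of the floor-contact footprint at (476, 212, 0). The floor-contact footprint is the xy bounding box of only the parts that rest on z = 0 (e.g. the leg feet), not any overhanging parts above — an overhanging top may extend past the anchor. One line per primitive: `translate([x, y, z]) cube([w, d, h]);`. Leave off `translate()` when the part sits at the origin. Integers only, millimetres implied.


translate([476, 212, 0]) cube([28, 393, 1714]);
translate([1402, 212, 0]) cube([28, 393, 1714]);
translate([504, 212, 0]) cube([898, 393, 26]);
translate([504, 212, 312]) cube([898, 393, 26]);
translate([504, 212, 624]) cube([898, 393, 26]);
translate([504, 212, 936]) cube([898, 393, 26]);
translate([504, 212, 1248]) cube([898, 393, 26]);
translate([504, 212, 1560]) cube([898, 393, 26]);


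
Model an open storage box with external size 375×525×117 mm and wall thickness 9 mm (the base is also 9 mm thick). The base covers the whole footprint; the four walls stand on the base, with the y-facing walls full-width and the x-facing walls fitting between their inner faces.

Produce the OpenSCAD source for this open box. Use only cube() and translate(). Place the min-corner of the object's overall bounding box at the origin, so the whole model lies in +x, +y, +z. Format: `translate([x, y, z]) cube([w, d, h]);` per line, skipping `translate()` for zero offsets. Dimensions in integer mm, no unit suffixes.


cube([375, 525, 9]);
translate([0, 0, 9]) cube([375, 9, 108]);
translate([0, 516, 9]) cube([375, 9, 108]);
translate([0, 9, 9]) cube([9, 507, 108]);
translate([366, 9, 9]) cube([9, 507, 108]);


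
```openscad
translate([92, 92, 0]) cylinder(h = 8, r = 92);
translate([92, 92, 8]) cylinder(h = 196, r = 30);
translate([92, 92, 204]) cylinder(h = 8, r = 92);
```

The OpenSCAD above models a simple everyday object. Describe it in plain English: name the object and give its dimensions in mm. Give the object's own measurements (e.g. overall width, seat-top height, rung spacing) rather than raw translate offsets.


A spool: two coaxial disc flanges of radius 92 mm and thickness 8 mm, joined by a core cylinder of radius 30 mm and height 196 mm. The lower flange rests on z = 0 and the three cylinders share a vertical axis.


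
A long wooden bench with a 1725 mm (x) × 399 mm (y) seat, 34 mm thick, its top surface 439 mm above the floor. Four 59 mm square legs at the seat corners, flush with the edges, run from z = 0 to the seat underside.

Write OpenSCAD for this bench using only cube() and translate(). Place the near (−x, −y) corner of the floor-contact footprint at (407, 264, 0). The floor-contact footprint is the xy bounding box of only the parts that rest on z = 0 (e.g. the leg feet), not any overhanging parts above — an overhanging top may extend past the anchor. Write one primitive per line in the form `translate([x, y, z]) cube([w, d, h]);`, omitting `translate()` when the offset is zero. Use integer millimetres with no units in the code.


translate([407, 264, 405]) cube([1725, 399, 34]);
translate([407, 264, 0]) cube([59, 59, 405]);
translate([407, 604, 0]) cube([59, 59, 405]);
translate([2073, 264, 0]) cube([59, 59, 405]);
translate([2073, 604, 0]) cube([59, 59, 405]);


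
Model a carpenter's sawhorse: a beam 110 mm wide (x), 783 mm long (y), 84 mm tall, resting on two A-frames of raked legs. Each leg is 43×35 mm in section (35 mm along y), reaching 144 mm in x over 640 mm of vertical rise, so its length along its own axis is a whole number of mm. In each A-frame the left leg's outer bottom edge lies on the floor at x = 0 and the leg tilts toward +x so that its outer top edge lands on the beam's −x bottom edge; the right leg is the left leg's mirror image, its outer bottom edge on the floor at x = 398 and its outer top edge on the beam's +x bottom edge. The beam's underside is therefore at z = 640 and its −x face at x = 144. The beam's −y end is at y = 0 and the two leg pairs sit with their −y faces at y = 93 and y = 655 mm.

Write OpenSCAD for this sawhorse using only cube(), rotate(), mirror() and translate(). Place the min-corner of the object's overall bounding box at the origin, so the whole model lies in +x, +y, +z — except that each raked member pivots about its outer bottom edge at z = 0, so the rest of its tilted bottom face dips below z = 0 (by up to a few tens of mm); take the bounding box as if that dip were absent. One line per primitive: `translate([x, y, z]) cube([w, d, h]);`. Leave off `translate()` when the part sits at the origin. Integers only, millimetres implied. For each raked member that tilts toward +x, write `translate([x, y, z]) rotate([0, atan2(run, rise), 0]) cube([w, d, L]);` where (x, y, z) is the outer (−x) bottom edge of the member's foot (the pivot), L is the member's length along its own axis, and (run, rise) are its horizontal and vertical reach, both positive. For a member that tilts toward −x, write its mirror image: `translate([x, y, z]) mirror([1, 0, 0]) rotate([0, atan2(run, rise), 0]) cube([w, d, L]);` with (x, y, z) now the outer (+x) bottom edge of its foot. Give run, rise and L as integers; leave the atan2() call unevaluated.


translate([144, 0, 640]) cube([110, 783, 84]);
translate([0, 93, 0]) rotate([0, atan2(144, 640), 0]) cube([43, 35, 656]);
translate([398, 93, 0]) mirror([1, 0, 0]) rotate([0, atan2(144, 640), 0]) cube([43, 35, 656]);
translate([0, 655, 0]) rotate([0, atan2(144, 640), 0]) cube([43, 35, 656]);
translate([398, 655, 0]) mirror([1, 0, 0]) rotate([0, atan2(144, 640), 0]) cube([43, 35, 656]);


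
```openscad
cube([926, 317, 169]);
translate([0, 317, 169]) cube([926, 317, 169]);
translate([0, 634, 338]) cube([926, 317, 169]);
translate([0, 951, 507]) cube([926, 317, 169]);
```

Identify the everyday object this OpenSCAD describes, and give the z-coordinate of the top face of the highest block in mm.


A staircase. The total rise is 676 mm.

4 identical blocks, each offset up and back from the previous — a staircase. Each step is 169 mm tall and there are 4 of them, so the total rise is 4 × 169 = 676 mm.


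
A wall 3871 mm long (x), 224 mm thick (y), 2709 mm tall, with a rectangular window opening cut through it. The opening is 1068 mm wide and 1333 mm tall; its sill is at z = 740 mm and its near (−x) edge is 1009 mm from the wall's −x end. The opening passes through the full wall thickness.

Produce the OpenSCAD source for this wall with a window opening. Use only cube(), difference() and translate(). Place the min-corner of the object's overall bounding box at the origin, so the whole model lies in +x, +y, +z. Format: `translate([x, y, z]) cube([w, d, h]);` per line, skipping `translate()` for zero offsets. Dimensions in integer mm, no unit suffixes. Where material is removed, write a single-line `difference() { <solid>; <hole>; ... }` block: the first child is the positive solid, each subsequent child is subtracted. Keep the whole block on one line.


difference() { cube([3871, 224, 2709]); translate([1009, 0, 740]) cube([1068, 224, 1333]); }


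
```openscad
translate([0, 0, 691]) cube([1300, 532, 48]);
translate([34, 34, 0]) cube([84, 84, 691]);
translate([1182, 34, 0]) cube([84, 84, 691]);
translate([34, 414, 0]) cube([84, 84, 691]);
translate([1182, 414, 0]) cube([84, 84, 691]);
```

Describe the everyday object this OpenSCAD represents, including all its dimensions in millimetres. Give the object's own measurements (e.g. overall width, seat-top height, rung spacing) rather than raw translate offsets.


A table: top 1300 mm (x) × 532 mm (y), 48 mm thick, upper face at z = 739 mm, on four 84×84 mm square legs, each inset 34 mm from the nearest pair of top edges from z = 0 to the bottom of the top.


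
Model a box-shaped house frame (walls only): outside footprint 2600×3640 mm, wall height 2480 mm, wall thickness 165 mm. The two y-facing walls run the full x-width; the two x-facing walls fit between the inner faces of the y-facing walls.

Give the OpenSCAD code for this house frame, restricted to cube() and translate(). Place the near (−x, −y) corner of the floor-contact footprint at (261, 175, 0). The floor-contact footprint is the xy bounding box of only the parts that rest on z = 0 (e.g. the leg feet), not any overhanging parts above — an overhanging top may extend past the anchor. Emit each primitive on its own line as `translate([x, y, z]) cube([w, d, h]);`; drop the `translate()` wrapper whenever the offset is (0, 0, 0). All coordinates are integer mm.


translate([261, 175, 0]) cube([2600, 165, 2480]);
translate([261, 3650, 0]) cube([2600, 165, 2480]);
translate([261, 340, 0]) cube([165, 3310, 2480]);
translate([2696, 340, 0]) cube([165, 3310, 2480]);


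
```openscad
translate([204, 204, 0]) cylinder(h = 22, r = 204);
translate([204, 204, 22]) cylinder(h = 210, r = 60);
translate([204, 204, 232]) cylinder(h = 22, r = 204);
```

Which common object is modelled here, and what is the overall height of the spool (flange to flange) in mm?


A spool. The overall height is 254 mm.

Three coaxial cylinders, large–small–large — a spool. Two 22 mm flanges and a 210 mm core give 22 + 210 + 22 = 254 mm.


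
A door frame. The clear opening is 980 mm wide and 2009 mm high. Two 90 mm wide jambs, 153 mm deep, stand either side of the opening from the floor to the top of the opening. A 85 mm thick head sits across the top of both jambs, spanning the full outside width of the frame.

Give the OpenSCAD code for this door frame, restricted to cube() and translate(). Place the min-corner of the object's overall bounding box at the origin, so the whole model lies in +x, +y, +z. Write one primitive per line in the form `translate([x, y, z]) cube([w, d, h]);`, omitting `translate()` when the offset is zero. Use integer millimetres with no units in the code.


cube([90, 153, 2009]);
translate([1070, 0, 0]) cube([90, 153, 2009]);
translate([0, 0, 2009]) cube([1160, 153, 85]);


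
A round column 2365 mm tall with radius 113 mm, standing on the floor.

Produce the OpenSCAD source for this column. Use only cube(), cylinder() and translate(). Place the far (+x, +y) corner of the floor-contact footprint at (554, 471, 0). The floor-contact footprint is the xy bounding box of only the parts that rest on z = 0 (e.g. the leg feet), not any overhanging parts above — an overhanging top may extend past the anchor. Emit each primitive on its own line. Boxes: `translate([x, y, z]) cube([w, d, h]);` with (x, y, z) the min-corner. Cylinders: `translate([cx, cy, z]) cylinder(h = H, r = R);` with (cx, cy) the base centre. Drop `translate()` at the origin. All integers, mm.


translate([441, 358, 0]) cylinder(h = 2365, r = 113);


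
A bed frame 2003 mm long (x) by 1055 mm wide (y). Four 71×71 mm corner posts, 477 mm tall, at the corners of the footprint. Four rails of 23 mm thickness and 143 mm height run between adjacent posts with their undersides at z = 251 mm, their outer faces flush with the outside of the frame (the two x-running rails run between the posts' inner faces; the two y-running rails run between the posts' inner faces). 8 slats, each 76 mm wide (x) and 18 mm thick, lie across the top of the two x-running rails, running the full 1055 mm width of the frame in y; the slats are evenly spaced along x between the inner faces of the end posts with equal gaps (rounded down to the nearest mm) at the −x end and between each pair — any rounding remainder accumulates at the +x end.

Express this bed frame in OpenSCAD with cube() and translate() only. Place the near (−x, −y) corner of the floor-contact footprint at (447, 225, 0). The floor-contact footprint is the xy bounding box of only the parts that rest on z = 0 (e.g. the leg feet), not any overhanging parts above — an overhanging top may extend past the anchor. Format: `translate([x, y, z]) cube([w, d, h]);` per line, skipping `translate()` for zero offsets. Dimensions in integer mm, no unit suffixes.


translate([447, 225, 0]) cube([71, 71, 477]);
translate([447, 1209, 0]) cube([71, 71, 477]);
translate([2379, 225, 0]) cube([71, 71, 477]);
translate([2379, 1209, 0]) cube([71, 71, 477]);
translate([518, 225, 251]) cube([1861, 23, 143]);
translate([518, 1257, 251]) cube([1861, 23, 143]);
translate([447, 296, 251]) cube([23, 913, 143]);
translate([2427, 296, 251]) cube([23, 913, 143]);
translate([657, 225, 394]) cube([76, 1055, 18]);
translate([872, 225, 394]) cube([76, 1055, 18]);
translate([1087, 225, 394]) cube([76, 1055, 18]);
translate([1302, 225, 394]) cube([76, 1055, 18]);
translate([1517, 225, 394]) cube([76, 1055, 18]);
translate([1732, 225, 394]) cube([76, 1055, 18]);
translate([1947, 225, 394]) cube([76, 1055, 18]);
translate([2162, 225, 394]) cube([76, 1055, 18]);


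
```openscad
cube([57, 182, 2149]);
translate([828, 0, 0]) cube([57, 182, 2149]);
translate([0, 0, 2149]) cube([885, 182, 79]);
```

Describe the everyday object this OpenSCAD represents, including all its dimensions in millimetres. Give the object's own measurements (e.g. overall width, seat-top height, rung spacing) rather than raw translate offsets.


A door frame. The clear opening is 771 mm wide and 2149 mm high. Two 57 mm wide jambs, 182 mm deep, stand either side of the opening from the floor to the top of the opening. A 79 mm thick head sits across the top of both jambs, spanning the full outside width of the frame.


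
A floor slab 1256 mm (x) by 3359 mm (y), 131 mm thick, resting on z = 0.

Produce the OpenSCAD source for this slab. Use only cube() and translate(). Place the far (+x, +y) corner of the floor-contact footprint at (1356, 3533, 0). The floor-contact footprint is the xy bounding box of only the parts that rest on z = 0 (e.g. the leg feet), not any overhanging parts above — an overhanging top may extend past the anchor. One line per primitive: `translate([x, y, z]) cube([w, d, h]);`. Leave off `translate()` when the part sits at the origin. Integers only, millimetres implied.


translate([100, 174, 0]) cube([1256, 3359, 131]);


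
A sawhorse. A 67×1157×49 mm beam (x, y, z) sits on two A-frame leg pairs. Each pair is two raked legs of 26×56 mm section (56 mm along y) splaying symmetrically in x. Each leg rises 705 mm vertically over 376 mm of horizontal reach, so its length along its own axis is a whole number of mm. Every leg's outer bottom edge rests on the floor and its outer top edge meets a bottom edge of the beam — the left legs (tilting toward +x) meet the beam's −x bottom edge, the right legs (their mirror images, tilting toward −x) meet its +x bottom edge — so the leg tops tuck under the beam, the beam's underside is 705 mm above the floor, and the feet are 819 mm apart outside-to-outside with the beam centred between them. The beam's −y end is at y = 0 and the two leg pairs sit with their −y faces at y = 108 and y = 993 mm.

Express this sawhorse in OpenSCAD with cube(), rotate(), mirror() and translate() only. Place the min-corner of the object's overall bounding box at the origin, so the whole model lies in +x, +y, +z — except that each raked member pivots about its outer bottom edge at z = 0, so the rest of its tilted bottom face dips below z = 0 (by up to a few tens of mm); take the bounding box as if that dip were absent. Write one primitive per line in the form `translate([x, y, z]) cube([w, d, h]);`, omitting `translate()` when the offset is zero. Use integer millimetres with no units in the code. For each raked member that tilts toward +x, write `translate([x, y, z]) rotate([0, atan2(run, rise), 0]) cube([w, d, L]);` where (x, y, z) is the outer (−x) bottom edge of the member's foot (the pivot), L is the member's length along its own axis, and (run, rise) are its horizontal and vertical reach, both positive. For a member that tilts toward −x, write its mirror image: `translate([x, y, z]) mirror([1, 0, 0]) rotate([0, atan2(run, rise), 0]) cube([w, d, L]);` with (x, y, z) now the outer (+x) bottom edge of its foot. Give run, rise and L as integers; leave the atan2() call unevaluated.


translate([376, 0, 705]) cube([67, 1157, 49]);
translate([0, 108, 0]) rotate([0, atan2(376, 705), 0]) cube([26, 56, 799]);
translate([819, 108, 0]) mirror([1, 0, 0]) rotate([0, atan2(376, 705), 0]) cube([26, 56, 799]);
translate([0, 993, 0]) rotate([0, atan2(376, 705), 0]) cube([26, 56, 799]);
translate([819, 993, 0]) mirror([1, 0, 0]) rotate([0, atan2(376, 705), 0]) cube([26, 56, 799]);


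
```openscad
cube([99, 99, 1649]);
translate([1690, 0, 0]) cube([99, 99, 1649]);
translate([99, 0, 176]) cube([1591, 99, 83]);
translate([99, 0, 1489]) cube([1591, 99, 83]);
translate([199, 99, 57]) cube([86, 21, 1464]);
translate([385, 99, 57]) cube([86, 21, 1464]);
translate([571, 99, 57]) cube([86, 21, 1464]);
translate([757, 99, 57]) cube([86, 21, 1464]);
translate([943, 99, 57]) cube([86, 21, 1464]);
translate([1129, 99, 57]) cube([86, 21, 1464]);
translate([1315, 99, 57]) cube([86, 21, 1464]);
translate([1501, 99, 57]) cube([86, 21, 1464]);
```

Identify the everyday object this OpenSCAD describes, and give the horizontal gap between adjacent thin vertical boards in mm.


A fence section. The picket gap is 100 mm.

Two posts, two rails, 8 pickets — a fence section. Span 1591 mm holds 8 pickets of 86 mm with 9 equal gaps: ⌊(1591 − 8·86) / 9⌋ = 100 mm.


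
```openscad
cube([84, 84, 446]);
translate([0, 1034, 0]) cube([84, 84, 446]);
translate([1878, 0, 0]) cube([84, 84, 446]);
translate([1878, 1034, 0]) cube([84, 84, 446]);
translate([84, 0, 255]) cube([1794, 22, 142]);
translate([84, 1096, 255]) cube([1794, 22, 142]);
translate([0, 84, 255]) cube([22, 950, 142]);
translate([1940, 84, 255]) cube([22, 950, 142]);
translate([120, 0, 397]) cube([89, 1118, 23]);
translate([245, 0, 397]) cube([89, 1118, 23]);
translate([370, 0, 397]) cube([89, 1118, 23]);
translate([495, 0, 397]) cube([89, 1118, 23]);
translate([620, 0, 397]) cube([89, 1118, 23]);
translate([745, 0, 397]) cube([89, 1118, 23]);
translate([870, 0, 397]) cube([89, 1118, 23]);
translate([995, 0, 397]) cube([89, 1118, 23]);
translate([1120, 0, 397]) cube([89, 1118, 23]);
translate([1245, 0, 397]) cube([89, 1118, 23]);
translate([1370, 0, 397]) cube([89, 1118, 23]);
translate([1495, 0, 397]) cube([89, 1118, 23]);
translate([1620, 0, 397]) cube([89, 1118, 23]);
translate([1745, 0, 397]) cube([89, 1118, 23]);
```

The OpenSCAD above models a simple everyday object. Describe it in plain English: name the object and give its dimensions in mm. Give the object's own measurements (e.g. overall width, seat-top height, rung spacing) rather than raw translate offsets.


A bed frame 1962 mm long (x) by 1118 mm wide (y). Four 84×84 mm corner posts, 446 mm tall, at the corners of the footprint. Four rails of 22 mm thickness and 142 mm height run between adjacent posts with their undersides at z = 255 mm, their outer faces flush with the outside of the frame (the two x-running rails run between the posts' inner faces; the two y-running rails run between the posts' inner faces). 14 slats, each 89 mm wide (x) and 23 mm thick, lie across the top of the two x-running rails, running the full 1118 mm width of the frame in y; along x they sit between the end posts with a 36 mm gap after the −x posts and between neighbouring slats, leaving 44 mm before the +x posts.


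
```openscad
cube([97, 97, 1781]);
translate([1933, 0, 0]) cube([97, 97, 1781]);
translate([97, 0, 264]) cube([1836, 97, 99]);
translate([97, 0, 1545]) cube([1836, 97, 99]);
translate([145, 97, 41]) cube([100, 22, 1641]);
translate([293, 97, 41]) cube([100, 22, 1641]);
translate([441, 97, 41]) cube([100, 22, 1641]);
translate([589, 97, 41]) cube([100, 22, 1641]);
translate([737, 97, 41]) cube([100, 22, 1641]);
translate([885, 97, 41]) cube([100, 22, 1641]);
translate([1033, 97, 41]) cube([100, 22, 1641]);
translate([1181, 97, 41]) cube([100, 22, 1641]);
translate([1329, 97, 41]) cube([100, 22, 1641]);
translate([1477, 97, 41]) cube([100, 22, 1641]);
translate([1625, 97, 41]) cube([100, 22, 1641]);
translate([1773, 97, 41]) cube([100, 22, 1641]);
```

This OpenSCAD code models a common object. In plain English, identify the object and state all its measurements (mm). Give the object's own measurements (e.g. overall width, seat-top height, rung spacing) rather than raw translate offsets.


A fence section. Two 97×97 mm posts, 1781 mm tall, stand on the floor with a clear span of 1836 mm between their inner faces. Two horizontal rails of 97×99 mm section span the gap between the posts with their undersides at z = 264 mm and z = 1545 mm, flush with the posts' −y face. 12 pickets, each 100 mm wide, 22 mm thick and 1641 mm tall, are fixed to the +y face of the rails with their bottoms at z = 41 mm, spaced across the span with a 48 mm gap after the −x post and between neighbouring pickets, with 60 mm left before the +x post.


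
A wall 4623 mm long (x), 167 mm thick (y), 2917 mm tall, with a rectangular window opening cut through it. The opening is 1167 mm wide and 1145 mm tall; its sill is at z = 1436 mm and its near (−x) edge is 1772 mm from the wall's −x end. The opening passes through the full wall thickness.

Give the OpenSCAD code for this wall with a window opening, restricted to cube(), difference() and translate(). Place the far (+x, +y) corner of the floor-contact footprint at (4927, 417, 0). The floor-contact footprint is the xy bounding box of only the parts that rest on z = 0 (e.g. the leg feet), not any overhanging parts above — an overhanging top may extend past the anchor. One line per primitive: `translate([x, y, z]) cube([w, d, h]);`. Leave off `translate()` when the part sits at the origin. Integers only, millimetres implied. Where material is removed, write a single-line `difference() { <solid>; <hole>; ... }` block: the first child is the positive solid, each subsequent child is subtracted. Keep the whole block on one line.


difference() { translate([304, 250, 0]) cube([4623, 167, 2917]); translate([2076, 250, 1436]) cube([1167, 167, 1145]); }


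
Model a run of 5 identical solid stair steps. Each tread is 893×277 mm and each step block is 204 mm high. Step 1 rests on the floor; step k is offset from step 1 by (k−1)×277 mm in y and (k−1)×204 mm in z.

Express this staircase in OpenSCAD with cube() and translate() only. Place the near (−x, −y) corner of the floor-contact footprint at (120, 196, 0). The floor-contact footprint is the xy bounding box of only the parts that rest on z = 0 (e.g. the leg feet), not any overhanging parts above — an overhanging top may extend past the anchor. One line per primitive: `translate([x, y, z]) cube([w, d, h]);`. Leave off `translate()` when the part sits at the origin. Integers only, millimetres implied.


translate([120, 196, 0]) cube([893, 277, 204]);
translate([120, 473, 204]) cube([893, 277, 204]);
translate([120, 750, 408]) cube([893, 277, 204]);
translate([120, 1027, 612]) cube([893, 277, 204]);
translate([120, 1304, 816]) cube([893, 277, 204]);


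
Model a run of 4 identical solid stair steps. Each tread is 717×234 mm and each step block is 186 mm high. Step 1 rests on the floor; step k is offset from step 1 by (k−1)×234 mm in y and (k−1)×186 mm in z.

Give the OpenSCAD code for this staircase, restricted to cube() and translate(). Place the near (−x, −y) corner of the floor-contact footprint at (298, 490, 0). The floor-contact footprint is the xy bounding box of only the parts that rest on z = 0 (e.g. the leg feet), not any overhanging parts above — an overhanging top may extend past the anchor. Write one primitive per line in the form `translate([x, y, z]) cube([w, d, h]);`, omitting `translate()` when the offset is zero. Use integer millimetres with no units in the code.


translate([298, 490, 0]) cube([717, 234, 186]);
translate([298, 724, 186]) cube([717, 234, 186]);
translate([298, 958, 372]) cube([717, 234, 186]);
translate([298, 1192, 558]) cube([717, 234, 186]);


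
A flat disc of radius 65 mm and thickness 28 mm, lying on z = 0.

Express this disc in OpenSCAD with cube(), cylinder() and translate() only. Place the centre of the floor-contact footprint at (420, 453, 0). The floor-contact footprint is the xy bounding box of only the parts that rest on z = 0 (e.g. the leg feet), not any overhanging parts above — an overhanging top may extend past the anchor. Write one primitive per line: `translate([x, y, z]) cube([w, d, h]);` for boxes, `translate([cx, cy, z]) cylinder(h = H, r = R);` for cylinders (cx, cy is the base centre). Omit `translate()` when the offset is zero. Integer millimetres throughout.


translate([420, 453, 0]) cylinder(h = 28, r = 65);


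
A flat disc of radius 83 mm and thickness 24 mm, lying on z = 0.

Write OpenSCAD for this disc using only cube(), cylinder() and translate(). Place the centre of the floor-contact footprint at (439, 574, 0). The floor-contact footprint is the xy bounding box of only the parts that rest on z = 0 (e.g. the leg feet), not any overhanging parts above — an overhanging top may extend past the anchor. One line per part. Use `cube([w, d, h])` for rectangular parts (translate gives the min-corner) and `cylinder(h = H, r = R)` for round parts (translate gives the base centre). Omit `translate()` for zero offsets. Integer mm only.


translate([439, 574, 0]) cylinder(h = 24, r = 83);


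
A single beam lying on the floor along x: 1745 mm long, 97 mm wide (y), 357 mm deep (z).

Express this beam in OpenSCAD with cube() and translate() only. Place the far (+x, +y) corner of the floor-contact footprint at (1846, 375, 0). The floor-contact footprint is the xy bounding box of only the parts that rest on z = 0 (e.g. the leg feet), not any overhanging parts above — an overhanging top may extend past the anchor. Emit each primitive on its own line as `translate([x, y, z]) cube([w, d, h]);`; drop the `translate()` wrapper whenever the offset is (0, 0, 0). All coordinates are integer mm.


translate([101, 278, 0]) cube([1745, 97, 357]);


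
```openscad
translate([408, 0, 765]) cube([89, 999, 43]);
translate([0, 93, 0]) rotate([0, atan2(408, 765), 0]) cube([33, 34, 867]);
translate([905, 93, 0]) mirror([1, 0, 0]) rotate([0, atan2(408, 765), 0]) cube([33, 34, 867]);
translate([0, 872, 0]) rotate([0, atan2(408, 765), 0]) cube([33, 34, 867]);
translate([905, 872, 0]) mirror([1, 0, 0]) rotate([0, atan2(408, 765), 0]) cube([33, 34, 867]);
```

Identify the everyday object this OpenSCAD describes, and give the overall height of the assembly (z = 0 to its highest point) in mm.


A sawhorse. The overall height is 808 mm.

A beam across two mirrored pairs of raked legs — a sawhorse. The beam's underside is at z = 765 (matching the legs' vertical rise in atan2(408, 765)) and the beam is 43 mm tall, so its top is at 765 + 43 = 808 mm. The raked legs top out at the beam's underside, so that is the highest point.


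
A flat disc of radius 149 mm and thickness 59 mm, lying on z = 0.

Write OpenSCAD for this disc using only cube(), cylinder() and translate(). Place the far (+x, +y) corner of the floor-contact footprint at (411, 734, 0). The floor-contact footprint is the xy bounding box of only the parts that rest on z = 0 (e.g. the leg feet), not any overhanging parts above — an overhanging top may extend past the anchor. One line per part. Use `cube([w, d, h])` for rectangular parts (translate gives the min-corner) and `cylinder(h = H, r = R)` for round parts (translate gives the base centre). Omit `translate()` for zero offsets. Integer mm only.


translate([262, 585, 0]) cylinder(h = 59, r = 149);


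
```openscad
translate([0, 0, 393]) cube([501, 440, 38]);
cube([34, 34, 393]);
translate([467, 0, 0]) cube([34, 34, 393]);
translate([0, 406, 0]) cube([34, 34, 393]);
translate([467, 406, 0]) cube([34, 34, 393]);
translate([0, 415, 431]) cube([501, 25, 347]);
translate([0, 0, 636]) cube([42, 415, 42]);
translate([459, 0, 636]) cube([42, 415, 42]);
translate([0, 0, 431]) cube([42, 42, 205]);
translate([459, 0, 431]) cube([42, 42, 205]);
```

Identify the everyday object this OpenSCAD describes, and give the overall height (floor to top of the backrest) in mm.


A chair. The overall height is 778 mm.

A slab on four corner posts with a tall panel at the back — a chair. The seat slab sits at z = 393 with thickness 38, and the 347 mm backrest starts at the seat top, so the overall height is 393 + 38 + 347 = 778 mm.
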